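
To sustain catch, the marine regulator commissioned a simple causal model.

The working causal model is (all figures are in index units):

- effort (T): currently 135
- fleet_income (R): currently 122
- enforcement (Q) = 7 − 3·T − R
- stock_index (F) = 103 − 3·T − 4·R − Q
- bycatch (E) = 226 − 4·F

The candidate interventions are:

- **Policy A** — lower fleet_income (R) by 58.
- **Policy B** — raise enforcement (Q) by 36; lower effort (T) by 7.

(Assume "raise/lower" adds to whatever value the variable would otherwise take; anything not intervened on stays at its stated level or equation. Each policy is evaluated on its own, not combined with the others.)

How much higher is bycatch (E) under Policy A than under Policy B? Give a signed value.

-840

Policy A (R − 58):
  T = 135
  R = 122 − 58 = 64
  Q = 7 − 3·135 − 64 = -462
  F = 103 − 3·135 − 4·64 − (-462) = -96
  E = 226 − 4·(-96) = 610
Policy B (Q + 36, T − 7):
  T = 135 − 7 = 128
  R = 122
  Q = 7 − 3·128 − 122 (+36 from intervention) = -463
  F = 103 − 3·128 − 4·122 − (-463) = -306
  E = 226 − 4·(-306) = 1450
E: 610 − 1450 = -840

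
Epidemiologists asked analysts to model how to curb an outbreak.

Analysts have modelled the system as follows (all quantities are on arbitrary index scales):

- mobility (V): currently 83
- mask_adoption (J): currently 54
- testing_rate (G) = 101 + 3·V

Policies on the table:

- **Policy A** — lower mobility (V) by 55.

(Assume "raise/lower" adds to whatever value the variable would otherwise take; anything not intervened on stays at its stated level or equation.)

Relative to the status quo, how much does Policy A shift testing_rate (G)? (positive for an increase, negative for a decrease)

-165

Baseline:
  V = 83
  G = 101 + 3·83 = 350
Policy A (V − 55):
  V = 83 − 55 = 28
  G = 101 + 3·28 = 185
Change in G: 185 − 350 = -165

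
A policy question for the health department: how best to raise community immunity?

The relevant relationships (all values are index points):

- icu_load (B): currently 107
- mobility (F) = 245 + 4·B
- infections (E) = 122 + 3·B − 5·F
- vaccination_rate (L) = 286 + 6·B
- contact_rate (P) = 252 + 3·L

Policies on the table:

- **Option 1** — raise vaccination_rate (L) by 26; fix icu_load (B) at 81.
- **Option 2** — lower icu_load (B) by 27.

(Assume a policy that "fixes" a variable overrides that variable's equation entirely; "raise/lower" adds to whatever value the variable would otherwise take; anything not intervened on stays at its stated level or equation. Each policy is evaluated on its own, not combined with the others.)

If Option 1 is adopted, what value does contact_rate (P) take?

Option 1 (L + 26, B := 81):
  B = 81
  L = 286 + 6·81 (+26 from intervention) = 798
  P = 252 + 3·798 = 2646

2646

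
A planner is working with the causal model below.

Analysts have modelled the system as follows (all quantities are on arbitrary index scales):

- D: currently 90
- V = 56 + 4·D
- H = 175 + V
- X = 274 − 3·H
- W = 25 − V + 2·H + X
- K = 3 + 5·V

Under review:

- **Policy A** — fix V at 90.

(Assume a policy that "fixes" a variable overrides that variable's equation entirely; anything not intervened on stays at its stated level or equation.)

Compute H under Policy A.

Policy A (V := 90):
  D = 90
  V = 90
  H = 175 + 90 = 265

265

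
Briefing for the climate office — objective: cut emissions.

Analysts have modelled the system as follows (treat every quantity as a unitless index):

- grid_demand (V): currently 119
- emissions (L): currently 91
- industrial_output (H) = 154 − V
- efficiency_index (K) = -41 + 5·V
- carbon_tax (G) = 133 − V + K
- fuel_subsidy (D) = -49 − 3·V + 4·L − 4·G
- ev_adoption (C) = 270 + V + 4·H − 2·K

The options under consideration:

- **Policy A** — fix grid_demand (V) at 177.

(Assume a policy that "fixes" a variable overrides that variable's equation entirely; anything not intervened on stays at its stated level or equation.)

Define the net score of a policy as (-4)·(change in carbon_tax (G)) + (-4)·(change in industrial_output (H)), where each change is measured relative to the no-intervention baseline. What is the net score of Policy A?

Baseline:
  V = 119
  H = 154 − 119 = 35
  K = -41 + 5·119 = 554
  G = 133 − 119 + 554 = 568
Policy A (V := 177):
  V = 177
  H = 154 − 177 = -23
  K = -41 + 5·177 = 844
  G = 133 − 177 + 844 = 800
ΔG = 800 − 568 = 232; ΔH = -23 − 35 = -58
Score = (-4)·232 + (-4)·(-58) = -696

-696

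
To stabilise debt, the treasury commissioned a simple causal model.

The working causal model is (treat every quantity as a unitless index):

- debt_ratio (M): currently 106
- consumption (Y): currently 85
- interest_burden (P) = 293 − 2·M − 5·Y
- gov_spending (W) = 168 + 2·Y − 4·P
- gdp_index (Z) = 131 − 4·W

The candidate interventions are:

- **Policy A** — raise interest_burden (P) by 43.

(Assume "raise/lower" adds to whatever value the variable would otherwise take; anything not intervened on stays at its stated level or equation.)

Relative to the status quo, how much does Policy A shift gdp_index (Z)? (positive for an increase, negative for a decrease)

688

Baseline:
  M = 106
  Y = 85
  P = 293 − 2·106 − 5·85 = -344
  W = 168 + 2·85 − 4·(-344) = 1714
  Z = 131 − 4·1714 = -6725
Policy A (P + 43):
  M = 106
  Y = 85
  P = 293 − 2·106 − 5·85 (+43 from intervention) = -301
  W = 168 + 2·85 − 4·(-301) = 1542
  Z = 131 − 4·1542 = -6037
Change in Z: -6037 − (-6725) = 688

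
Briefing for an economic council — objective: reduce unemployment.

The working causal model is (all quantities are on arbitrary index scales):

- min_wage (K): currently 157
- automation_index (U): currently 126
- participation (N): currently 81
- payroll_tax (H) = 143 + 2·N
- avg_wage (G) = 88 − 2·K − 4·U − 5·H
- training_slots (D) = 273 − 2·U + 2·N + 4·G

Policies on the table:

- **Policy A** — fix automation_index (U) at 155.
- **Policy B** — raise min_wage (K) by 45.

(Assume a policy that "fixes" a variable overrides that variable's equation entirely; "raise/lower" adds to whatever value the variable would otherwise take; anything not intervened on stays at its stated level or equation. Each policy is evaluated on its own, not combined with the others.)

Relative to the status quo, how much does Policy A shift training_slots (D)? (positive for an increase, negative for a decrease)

Baseline:
  K = 157
  U = 126
  N = 81
  H = 143 + 2·81 = 305
  G = 88 − 2·157 − 4·126 − 5·305 = -2255
  D = 273 − 2·126 + 2·81 + 4·(-2255) = -8837
Policy A (U := 155):
  K = 157
  U = 155
  N = 81
  H = 143 + 2·81 = 305
  G = 88 − 2·157 − 4·155 − 5·305 = -2371
  D = 273 − 2·155 + 2·81 + 4·(-2371) = -9359
Change in D: -9359 − (-8837) = -522

-522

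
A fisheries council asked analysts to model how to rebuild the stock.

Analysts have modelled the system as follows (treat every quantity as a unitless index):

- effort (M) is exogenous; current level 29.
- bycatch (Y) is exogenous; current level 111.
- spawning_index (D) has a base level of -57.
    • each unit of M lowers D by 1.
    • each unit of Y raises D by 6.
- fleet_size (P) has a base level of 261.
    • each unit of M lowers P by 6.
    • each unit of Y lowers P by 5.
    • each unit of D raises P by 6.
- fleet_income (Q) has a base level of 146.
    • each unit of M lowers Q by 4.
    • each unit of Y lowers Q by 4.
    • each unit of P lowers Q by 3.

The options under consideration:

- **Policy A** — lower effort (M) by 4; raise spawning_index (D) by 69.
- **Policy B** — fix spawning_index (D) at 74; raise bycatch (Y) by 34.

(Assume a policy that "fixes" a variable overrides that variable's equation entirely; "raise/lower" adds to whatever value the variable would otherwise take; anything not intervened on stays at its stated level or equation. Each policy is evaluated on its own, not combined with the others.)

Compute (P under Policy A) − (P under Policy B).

Policy A (M − 4, D + 69):
  M = 29 − 4 = 25
  Y = 111
  D = -57 − 25 + 6·111 (+69 from intervention) = 653
  P = 261 − 6·25 − 5·111 + 6·653 = 3474
Policy B (D := 74, Y + 34):
  M = 29
  Y = 111 + 34 = 145
  D = 74
  P = 261 − 6·29 − 5·145 + 6·74 = -194
P: 3474 − (-194) = 3668

3668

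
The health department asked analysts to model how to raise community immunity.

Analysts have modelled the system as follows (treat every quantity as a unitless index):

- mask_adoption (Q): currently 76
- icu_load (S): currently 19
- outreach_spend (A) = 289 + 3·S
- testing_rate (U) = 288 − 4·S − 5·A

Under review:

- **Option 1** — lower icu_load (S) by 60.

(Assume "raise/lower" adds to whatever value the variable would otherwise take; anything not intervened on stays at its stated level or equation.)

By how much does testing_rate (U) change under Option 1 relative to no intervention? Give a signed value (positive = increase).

Baseline:
  S = 19
  A = 289 + 3·19 = 346
  U = 288 − 4·19 − 5·346 = -1518
Option 1 (S − 60):
  S = 19 − 60 = -41
  A = 289 + 3·(-41) = 166
  U = 288 − 4·(-41) − 5·166 = -378
Change in U: -378 − (-1518) = 1140

1140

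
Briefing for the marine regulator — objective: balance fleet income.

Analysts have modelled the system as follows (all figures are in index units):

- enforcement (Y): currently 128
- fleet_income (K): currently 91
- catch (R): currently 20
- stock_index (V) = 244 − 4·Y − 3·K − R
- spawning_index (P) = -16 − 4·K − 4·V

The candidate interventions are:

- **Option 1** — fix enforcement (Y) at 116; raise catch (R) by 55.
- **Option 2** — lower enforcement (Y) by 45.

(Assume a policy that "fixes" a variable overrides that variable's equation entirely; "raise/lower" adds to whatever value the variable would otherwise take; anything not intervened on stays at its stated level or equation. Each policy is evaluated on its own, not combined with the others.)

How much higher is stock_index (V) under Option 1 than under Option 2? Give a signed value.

Option 1 (Y := 116, R + 55):
  Y = 116
  K = 91
  R = 20 + 55 = 75
  V = 244 − 4·116 − 3·91 − 75 = -568
Option 2 (Y − 45):
  Y = 128 − 45 = 83
  K = 91
  R = 20
  V = 244 − 4·83 − 3·91 − 20 = -381
V: -568 − (-381) = -187

-187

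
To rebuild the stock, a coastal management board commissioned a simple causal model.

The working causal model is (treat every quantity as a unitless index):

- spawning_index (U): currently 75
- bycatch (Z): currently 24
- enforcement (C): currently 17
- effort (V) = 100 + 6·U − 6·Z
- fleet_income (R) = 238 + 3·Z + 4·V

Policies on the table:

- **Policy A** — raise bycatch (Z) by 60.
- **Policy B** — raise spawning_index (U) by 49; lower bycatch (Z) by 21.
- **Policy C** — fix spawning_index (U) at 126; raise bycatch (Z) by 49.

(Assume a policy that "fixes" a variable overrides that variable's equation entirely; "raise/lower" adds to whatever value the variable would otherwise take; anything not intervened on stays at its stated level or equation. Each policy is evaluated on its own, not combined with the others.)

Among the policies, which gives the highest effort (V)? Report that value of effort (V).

Policy A (Z + 60):
  U = 75
  Z = 24 + 60 = 84
  V = 100 + 6·75 − 6·84 = 46
Policy B (U + 49, Z − 21):
  U = 75 + 49 = 124
  Z = 24 − 21 = 3
  V = 100 + 6·124 − 6·3 = 826
Policy C (U := 126, Z + 49):
  U = 126
  Z = 24 + 49 = 73
  V = 100 + 6·126 − 6·73 = 418
Comparing — Policy A: V=46, Policy B: V=826, Policy C: V=418. Highest is 826 (Policy B).

826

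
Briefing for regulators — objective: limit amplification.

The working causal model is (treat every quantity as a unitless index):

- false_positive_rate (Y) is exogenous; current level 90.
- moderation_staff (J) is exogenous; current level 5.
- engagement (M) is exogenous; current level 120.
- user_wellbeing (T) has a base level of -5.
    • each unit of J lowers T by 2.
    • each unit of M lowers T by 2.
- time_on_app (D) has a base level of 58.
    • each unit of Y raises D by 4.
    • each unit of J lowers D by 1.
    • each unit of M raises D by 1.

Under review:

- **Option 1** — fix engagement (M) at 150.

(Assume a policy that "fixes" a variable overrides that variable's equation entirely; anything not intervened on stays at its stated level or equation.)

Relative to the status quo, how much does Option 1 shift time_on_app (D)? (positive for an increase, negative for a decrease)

30

Baseline:
  Y = 90
  J = 5
  M = 120
  D = 58 + 4·90 − 5 + 120 = 533
Option 1 (M := 150):
  Y = 90
  J = 5
  M = 150
  D = 58 + 4·90 − 5 + 150 = 563
Change in D: 563 − 533 = 30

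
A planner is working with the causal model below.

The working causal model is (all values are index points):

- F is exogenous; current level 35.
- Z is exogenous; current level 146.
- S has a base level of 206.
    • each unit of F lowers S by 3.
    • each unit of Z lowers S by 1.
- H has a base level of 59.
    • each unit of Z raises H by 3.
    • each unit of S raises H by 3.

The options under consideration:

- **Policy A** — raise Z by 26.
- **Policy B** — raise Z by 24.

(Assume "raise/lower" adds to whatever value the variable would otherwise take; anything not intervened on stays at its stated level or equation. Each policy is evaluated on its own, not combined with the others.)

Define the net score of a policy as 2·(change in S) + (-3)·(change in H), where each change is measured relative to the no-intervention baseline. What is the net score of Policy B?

-48

Baseline:
  F = 35
  Z = 146
  S = 206 − 3·35 − 146 = -45
  H = 59 + 3·146 + 3·(-45) = 362
Policy B (Z + 24):
  F = 35
  Z = 146 + 24 = 170
  S = 206 − 3·35 − 170 = -69
  H = 59 + 3·170 + 3·(-69) = 362
ΔS = -69 − (-45) = -24; ΔH = 362 − 362 = 0
Score = 2·(-24) + (-3)·0 = -48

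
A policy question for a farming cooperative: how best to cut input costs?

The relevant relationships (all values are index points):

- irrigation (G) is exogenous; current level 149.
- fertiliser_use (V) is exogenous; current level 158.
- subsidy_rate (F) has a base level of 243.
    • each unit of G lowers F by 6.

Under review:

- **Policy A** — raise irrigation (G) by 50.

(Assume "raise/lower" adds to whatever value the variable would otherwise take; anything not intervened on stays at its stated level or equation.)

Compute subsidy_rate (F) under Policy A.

Policy A (G + 50):
  G = 149 + 50 = 199
  F = 243 − 6·199 = -951

-951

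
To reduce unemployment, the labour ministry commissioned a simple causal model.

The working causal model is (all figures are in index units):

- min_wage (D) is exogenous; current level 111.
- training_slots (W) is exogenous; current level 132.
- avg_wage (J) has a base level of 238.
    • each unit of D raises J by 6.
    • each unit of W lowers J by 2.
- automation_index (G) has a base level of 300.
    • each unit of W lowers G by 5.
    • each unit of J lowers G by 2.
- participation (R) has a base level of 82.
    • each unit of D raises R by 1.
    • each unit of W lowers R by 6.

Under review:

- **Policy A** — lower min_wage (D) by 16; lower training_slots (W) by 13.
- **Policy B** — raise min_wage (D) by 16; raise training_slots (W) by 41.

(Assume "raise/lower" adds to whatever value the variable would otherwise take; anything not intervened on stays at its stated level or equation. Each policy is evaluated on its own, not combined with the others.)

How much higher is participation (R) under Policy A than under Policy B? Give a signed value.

Policy A (D − 16, W − 13):
  D = 111 − 16 = 95
  W = 132 − 13 = 119
  R = 82 + 95 − 6·119 = -537
Policy B (D + 16, W + 41):
  D = 111 + 16 = 127
  W = 132 + 41 = 173
  R = 82 + 127 − 6·173 = -829
R: -537 − (-829) = 292

292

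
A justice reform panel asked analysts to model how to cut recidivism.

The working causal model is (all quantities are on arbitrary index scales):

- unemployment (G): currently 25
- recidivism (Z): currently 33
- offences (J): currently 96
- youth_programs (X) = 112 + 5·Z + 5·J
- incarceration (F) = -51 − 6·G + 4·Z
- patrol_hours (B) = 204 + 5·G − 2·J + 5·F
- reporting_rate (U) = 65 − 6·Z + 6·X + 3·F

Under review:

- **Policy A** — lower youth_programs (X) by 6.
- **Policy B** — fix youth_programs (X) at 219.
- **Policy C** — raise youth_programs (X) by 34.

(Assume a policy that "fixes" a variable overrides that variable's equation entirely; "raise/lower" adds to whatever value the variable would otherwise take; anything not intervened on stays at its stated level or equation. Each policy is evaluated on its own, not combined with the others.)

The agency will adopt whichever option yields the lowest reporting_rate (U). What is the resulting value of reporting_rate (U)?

974

Policy A (X − 6):
  G = 25
  Z = 33
  J = 96
  X = 112 + 5·33 + 5·96 (−6 from intervention) = 751
  F = -51 − 6·25 + 4·33 = -69
  U = 65 − 6·33 + 6·751 + 3·(-69) = 4166
Policy B (X := 219):
  G = 25
  Z = 33
  J = 96
  X = 219
  F = -51 − 6·25 + 4·33 = -69
  U = 65 − 6·33 + 6·219 + 3·(-69) = 974
Policy C (X + 34):
  G = 25
  Z = 33
  J = 96
  X = 112 + 5·33 + 5·96 (+34 from intervention) = 791
  F = -51 − 6·25 + 4·33 = -69
  U = 65 − 6·33 + 6·791 + 3·(-69) = 4406
Comparing — Policy A: U=4166, Policy B: U=974, Policy C: U=4406. Lowest is 974 (Policy B).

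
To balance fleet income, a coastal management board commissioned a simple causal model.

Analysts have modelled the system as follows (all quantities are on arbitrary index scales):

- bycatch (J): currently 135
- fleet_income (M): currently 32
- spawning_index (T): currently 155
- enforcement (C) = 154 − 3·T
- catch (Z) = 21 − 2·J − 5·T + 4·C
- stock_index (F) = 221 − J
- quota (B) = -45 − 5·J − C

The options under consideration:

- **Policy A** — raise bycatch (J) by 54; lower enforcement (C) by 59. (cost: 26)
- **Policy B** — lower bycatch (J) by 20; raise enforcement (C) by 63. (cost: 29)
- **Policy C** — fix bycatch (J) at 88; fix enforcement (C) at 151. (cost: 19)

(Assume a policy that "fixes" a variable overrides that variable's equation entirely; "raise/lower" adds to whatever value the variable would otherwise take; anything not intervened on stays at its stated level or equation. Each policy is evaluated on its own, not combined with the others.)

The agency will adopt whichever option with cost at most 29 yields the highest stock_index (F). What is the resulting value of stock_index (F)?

Policy A (J + 54, C − 59):
  J = 135 + 54 = 189
  F = 221 − 189 = 32
Policy B (J − 20, C + 63):
  J = 135 − 20 = 115
  F = 221 − 115 = 106
Policy C (J := 88, C := 151):
  J = 88
  F = 221 − 88 = 133
Comparing — Policy A: F=32, Policy B: F=106, Policy C: F=133. Highest is 133 (Policy C).

133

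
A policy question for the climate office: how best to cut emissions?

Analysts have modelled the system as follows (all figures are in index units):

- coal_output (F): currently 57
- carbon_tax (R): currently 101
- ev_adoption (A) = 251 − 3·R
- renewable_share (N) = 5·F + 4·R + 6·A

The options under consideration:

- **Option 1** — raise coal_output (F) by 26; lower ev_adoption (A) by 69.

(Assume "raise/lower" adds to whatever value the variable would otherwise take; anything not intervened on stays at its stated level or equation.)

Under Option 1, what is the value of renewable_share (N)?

93

Option 1 (F + 26, A − 69):
  F = 57 + 26 = 83
  R = 101
  A = 251 − 3·101 (−69 from intervention) = -121
  N = 0 + 5·83 + 4·101 + 6·(-121) = 93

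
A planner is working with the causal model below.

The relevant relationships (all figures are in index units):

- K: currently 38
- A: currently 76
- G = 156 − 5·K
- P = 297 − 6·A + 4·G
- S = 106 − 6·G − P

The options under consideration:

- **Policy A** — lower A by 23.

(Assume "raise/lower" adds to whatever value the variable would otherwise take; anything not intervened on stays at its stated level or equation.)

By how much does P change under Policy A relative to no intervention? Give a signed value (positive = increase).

Baseline:
  K = 38
  A = 76
  G = 156 − 5·38 = -34
  P = 297 − 6·76 + 4·(-34) = -295
Policy A (A − 23):
  K = 38
  A = 76 − 23 = 53
  G = 156 − 5·38 = -34
  P = 297 − 6·53 + 4·(-34) = -157
Change in P: -157 − (-295) = 138

138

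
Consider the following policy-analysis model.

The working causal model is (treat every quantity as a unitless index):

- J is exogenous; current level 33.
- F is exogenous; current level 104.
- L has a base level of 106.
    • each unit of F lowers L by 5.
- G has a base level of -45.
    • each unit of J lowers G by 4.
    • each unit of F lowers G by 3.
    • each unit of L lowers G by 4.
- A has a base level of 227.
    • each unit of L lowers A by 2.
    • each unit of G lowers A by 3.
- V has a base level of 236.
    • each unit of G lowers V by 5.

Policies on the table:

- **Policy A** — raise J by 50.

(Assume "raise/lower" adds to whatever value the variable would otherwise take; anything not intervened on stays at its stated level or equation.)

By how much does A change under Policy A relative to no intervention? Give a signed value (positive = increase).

600

Baseline:
  J = 33
  F = 104
  L = 106 − 5·104 = -414
  G = -45 − 4·33 − 3·104 − 4·(-414) = 1167
  A = 227 − 2·(-414) − 3·1167 = -2446
Policy A (J + 50):
  J = 33 + 50 = 83
  F = 104
  L = 106 − 5·104 = -414
  G = -45 − 4·83 − 3·104 − 4·(-414) = 967
  A = 227 − 2·(-414) − 3·967 = -1846
Change in A: -1846 − (-2446) = 600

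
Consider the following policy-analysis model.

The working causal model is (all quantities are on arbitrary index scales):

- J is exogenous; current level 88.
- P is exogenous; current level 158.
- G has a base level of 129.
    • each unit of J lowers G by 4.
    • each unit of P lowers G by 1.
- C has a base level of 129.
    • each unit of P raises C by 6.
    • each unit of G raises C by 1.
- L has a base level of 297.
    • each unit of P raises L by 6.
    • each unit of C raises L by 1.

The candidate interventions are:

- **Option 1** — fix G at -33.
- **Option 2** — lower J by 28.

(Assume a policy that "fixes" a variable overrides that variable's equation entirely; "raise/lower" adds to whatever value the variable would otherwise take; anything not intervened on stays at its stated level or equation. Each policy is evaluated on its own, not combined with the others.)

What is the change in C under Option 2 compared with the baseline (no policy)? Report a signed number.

112

Baseline:
  J = 88
  P = 158
  G = 129 − 4·88 − 158 = -381
  C = 129 + 6·158 + (-381) = 696
Option 2 (J − 28):
  J = 88 − 28 = 60
  P = 158
  G = 129 − 4·60 − 158 = -269
  C = 129 + 6·158 + (-269) = 808
Change in C: 808 − 696 = 112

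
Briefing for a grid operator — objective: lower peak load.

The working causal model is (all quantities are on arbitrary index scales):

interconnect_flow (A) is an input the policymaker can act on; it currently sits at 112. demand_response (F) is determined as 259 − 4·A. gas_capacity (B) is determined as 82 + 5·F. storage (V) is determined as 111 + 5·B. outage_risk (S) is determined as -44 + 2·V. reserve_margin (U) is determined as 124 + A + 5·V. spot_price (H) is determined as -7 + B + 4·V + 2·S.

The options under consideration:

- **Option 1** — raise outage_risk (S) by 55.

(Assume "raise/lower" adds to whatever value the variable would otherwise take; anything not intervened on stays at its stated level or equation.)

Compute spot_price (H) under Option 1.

-34480

Option 1 (S + 55):
  A = 112
  F = 259 − 4·112 = -189
  B = 82 + 5·(-189) = -863
  V = 111 + 5·(-863) = -4204
  S = -44 + 2·(-4204) (+55 from intervention) = -8397
  H = -7 + (-863) + 4·(-4204) + 2·(-8397) = -34480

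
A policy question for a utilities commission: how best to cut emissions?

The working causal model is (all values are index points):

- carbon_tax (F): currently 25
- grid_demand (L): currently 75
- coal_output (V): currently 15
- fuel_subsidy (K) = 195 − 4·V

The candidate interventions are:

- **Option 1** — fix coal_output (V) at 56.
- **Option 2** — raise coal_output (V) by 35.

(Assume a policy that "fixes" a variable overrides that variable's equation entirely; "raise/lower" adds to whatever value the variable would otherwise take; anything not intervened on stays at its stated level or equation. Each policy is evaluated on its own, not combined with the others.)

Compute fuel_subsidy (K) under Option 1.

Option 1 (V := 56):
  V = 56
  K = 195 − 4·56 = -29

-29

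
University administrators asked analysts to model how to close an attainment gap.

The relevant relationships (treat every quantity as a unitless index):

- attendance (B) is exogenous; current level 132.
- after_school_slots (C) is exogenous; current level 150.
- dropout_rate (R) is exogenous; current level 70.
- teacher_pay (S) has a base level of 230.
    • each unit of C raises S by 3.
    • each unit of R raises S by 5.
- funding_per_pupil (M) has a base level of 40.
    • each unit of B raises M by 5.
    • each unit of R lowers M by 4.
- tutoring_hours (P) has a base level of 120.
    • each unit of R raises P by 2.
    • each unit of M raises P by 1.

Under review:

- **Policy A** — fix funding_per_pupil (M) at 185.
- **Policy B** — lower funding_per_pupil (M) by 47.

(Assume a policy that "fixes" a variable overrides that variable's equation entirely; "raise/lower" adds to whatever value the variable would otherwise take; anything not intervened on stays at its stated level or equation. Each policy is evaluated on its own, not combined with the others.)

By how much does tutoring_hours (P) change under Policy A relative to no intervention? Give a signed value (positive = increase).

-235

Baseline:
  B = 132
  R = 70
  M = 40 + 5·132 − 4·70 = 420
  P = 120 + 2·70 + 420 = 680
Policy A (M := 185):
  B = 132
  R = 70
  M = 185
  P = 120 + 2·70 + 185 = 445
Change in P: 445 − 680 = -235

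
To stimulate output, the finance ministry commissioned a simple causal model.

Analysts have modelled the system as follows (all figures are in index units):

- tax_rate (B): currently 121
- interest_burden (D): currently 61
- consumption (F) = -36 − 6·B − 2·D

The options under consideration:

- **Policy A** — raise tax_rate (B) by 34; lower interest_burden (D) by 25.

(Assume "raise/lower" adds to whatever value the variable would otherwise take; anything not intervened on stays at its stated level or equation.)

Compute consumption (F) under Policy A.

Policy A (B + 34, D − 25):
  B = 121 + 34 = 155
  D = 61 − 25 = 36
  F = -36 − 6·155 − 2·36 = -1038

-1038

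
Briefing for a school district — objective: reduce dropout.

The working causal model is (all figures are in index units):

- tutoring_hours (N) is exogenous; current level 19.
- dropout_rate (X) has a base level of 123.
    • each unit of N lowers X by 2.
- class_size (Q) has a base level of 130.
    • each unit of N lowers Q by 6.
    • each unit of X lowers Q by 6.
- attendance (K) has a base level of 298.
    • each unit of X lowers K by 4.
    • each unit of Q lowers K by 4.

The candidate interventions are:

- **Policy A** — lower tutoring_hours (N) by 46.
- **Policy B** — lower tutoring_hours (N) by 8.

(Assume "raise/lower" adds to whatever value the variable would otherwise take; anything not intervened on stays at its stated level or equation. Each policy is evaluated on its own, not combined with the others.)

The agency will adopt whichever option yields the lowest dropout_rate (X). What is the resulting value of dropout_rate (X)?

Policy A (N − 46):
  N = 19 − 46 = -27
  X = 123 − 2·(-27) = 177
Policy B (N − 8):
  N = 19 − 8 = 11
  X = 123 − 2·11 = 101
Comparing — Policy A: X=177, Policy B: X=101. Lowest is 101 (Policy B).

101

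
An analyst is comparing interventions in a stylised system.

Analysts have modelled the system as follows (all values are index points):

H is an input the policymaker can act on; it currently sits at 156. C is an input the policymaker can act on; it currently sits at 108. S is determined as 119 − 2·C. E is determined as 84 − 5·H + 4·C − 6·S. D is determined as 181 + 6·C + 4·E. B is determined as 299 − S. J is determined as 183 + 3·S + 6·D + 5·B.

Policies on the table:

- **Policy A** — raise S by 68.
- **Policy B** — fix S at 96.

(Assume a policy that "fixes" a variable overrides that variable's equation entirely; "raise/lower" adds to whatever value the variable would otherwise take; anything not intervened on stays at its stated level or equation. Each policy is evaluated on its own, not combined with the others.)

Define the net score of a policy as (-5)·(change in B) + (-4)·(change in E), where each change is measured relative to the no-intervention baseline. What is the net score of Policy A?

1972

Baseline:
  H = 156
  C = 108
  S = 119 − 2·108 = -97
  E = 84 − 5·156 + 4·108 − 6·(-97) = 318
  B = 299 − (-97) = 396
Policy A (S + 68):
  H = 156
  C = 108
  S = 119 − 2·108 (+68 from intervention) = -29
  E = 84 − 5·156 + 4·108 − 6·(-29) = -90
  B = 299 − (-29) = 328
ΔB = 328 − 396 = -68; ΔE = -90 − 318 = -408
Score = (-5)·(-68) + (-4)·(-408) = 1972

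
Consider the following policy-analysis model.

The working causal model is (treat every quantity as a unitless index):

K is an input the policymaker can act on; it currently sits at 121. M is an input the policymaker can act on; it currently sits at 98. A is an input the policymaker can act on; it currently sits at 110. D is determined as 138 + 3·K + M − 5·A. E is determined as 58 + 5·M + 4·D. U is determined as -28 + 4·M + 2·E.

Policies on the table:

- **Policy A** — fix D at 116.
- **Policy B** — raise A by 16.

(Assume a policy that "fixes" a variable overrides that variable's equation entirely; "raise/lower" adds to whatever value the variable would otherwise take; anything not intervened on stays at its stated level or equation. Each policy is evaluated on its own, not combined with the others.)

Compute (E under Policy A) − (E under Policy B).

Policy A (D := 116):
  K = 121
  M = 98
  A = 110
  D = 116
  E = 58 + 5·98 + 4·116 = 1012
Policy B (A + 16):
  K = 121
  M = 98
  A = 110 + 16 = 126
  D = 138 + 3·121 + 98 − 5·126 = -31
  E = 58 + 5·98 + 4·(-31) = 424
E: 1012 − 424 = 588

588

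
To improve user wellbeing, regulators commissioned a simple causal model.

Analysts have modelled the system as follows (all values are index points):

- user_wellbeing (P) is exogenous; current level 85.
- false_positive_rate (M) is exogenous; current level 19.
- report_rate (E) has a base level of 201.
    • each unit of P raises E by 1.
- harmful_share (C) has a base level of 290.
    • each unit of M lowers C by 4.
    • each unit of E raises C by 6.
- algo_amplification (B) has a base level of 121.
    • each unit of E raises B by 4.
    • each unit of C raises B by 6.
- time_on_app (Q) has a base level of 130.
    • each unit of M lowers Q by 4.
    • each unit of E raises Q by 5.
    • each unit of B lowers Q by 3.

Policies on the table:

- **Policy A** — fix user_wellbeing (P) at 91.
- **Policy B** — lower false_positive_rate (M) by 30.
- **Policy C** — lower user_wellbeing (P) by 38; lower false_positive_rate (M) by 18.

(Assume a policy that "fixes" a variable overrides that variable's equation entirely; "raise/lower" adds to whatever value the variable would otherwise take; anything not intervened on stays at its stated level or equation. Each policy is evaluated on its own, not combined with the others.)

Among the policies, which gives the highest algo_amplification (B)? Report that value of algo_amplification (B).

Policy A (P := 91):
  P = 91
  M = 19
  E = 201 + 91 = 292
  C = 290 − 4·19 + 6·292 = 1966
  B = 121 + 4·292 + 6·1966 = 13085
Policy B (M − 30):
  P = 85
  M = 19 − 30 = -11
  E = 201 + 85 = 286
  C = 290 − 4·(-11) + 6·286 = 2050
  B = 121 + 4·286 + 6·2050 = 13565
Policy C (P − 38, M − 18):
  P = 85 − 38 = 47
  M = 19 − 18 = 1
  E = 201 + 47 = 248
  C = 290 − 4·1 + 6·248 = 1774
  B = 121 + 4·248 + 6·1774 = 11757
Comparing — Policy A: B=13085, Policy B: B=13565, Policy C: B=11757. Highest is 13565 (Policy B).

13565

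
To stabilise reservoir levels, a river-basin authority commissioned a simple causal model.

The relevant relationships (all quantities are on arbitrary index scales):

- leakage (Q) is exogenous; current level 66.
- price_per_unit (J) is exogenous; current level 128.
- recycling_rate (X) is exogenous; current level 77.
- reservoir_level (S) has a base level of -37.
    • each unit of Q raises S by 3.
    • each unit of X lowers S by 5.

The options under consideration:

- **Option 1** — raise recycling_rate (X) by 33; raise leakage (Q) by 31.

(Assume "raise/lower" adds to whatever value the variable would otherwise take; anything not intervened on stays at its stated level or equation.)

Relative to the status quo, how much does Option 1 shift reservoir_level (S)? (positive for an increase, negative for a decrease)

-72

Baseline:
  Q = 66
  X = 77
  S = -37 + 3·66 − 5·77 = -224
Option 1 (X + 33, Q + 31):
  Q = 66 + 31 = 97
  X = 77 + 33 = 110
  S = -37 + 3·97 − 5·110 = -296
Change in S: -296 − (-224) = -72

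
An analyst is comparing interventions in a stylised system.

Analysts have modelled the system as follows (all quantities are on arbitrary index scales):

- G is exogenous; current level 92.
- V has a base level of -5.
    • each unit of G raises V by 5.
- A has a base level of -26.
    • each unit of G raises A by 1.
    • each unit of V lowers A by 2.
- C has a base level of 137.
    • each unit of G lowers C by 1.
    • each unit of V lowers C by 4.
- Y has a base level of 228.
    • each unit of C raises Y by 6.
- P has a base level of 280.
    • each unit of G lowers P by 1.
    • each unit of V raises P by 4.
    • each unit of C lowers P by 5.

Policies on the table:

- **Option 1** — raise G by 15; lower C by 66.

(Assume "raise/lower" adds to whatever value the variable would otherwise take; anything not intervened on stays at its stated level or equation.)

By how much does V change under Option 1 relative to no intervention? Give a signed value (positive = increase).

75

Baseline:
  G = 92
  V = -5 + 5·92 = 455
Option 1 (G + 15, C − 66):
  G = 92 + 15 = 107
  V = -5 + 5·107 = 530
Change in V: 530 − 455 = 75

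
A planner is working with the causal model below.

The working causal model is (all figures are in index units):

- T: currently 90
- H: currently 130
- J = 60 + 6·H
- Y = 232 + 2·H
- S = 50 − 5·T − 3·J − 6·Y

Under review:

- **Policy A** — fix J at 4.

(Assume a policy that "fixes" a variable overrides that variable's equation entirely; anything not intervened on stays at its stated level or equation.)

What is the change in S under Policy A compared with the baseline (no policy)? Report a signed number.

Baseline:
  T = 90
  H = 130
  J = 60 + 6·130 = 840
  Y = 232 + 2·130 = 492
  S = 50 − 5·90 − 3·840 − 6·492 = -5872
Policy A (J := 4):
  T = 90
  H = 130
  J = 4
  Y = 232 + 2·130 = 492
  S = 50 − 5·90 − 3·4 − 6·492 = -3364
Change in S: -3364 − (-5872) = 2508

2508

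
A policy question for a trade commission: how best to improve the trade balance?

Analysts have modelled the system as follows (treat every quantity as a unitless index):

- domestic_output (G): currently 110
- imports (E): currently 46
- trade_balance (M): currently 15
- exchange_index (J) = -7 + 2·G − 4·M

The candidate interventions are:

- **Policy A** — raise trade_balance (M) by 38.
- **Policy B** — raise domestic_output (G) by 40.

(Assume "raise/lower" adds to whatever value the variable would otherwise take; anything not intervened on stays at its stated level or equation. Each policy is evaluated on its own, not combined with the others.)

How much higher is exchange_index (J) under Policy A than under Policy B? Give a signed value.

Policy A (M + 38):
  G = 110
  M = 15 + 38 = 53
  J = -7 + 2·110 − 4·53 = 1
Policy B (G + 40):
  G = 110 + 40 = 150
  M = 15
  J = -7 + 2·150 − 4·15 = 233
J: 1 − 233 = -232

-232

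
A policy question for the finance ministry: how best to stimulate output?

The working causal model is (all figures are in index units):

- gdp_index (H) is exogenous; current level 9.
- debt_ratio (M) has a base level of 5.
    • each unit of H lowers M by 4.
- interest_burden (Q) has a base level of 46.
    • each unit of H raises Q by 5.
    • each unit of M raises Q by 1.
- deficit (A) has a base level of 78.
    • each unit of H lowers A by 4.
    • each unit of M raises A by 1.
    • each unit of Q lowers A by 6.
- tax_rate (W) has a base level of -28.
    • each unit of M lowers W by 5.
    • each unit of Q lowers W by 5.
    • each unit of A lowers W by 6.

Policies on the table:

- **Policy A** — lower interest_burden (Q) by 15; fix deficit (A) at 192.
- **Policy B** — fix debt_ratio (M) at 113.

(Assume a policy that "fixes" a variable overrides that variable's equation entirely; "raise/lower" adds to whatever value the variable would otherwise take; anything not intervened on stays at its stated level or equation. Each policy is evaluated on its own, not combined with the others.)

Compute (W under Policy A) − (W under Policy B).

Policy A (Q − 15, A := 192):
  H = 9
  M = 5 − 4·9 = -31
  Q = 46 + 5·9 + (-31) (−15 from intervention) = 45
  A = 192
  W = -28 − 5·(-31) − 5·45 − 6·192 = -1250
Policy B (M := 113):
  H = 9
  M = 113
  Q = 46 + 5·9 + 113 = 204
  A = 78 − 4·9 + 113 − 6·204 = -1069
  W = -28 − 5·113 − 5·204 − 6·(-1069) = 4801
W: -1250 − 4801 = -6051

-6051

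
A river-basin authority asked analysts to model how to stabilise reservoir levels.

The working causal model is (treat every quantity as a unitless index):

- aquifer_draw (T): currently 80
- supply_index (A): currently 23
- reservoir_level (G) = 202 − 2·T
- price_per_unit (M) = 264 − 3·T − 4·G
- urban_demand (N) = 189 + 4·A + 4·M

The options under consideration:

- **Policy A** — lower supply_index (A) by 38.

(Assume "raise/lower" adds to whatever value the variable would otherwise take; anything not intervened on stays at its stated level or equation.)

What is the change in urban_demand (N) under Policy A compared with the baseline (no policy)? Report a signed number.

-152

Baseline:
  T = 80
  A = 23
  G = 202 − 2·80 = 42
  M = 264 − 3·80 − 4·42 = -144
  N = 189 + 4·23 + 4·(-144) = -295
Policy A (A − 38):
  T = 80
  A = 23 − 38 = -15
  G = 202 − 2·80 = 42
  M = 264 − 3·80 − 4·42 = -144
  N = 189 + 4·(-15) + 4·(-144) = -447
Change in N: -447 − (-295) = -152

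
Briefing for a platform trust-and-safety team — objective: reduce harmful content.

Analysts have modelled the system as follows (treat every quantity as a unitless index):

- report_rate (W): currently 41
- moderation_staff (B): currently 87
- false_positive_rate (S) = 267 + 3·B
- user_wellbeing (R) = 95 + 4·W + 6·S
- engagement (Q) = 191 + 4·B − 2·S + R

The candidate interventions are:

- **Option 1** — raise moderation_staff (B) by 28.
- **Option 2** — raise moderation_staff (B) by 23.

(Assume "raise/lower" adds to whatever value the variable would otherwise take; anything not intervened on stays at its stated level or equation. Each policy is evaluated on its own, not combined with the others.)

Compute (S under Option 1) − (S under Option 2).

Option 1 (B + 28):
  B = 87 + 28 = 115
  S = 267 + 3·115 = 612
Option 2 (B + 23):
  B = 87 + 23 = 110
  S = 267 + 3·110 = 597
S: 612 − 597 = 15

15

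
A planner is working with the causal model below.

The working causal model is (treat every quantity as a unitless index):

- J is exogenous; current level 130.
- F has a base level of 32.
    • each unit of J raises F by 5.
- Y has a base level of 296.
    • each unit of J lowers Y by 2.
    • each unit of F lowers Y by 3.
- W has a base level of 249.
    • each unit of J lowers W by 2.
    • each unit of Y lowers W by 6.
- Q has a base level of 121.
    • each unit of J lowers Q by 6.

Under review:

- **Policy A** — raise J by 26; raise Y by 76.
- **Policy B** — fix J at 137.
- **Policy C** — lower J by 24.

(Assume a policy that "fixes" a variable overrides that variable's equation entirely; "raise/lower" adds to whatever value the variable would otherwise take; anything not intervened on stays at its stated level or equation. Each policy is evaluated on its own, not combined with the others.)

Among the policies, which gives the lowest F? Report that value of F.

Policy A (J + 26, Y + 76):
  J = 130 + 26 = 156
  F = 32 + 5·156 = 812
Policy B (J := 137):
  J = 137
  F = 32 + 5·137 = 717
Policy C (J − 24):
  J = 130 − 24 = 106
  F = 32 + 5·106 = 562
Comparing — Policy A: F=812, Policy B: F=717, Policy C: F=562. Lowest is 562 (Policy C).

562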